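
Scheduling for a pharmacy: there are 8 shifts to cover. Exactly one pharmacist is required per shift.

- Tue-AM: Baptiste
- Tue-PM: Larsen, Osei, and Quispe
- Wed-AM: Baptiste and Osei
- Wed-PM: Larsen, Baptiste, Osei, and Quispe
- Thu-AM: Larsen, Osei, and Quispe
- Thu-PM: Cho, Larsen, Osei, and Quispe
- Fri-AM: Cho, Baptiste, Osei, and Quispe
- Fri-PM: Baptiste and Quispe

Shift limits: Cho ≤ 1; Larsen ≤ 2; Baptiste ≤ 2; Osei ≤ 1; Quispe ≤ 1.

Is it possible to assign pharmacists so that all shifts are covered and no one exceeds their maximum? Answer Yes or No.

Total capacity is 1+2+2+1+1 = 7 but 8 worker-slots are needed — infeasible.

No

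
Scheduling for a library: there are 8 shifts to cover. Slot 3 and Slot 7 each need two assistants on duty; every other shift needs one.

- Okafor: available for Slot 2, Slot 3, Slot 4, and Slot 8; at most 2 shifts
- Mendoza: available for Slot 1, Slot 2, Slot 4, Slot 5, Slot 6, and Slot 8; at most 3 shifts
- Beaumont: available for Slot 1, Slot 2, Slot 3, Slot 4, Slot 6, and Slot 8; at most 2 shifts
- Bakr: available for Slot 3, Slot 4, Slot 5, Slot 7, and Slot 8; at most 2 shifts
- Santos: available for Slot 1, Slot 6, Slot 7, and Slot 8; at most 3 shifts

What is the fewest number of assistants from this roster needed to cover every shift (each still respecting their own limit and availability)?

4

10 slots to fill and no one can take more than 3, so at least ⌈10/3⌉ = 4 assistants are needed.
Okafor, Mendoza, Bakr, and Santos alone can cover everything: Slot 1→Mendoza, Slot 2→Okafor, Slot 3→Okafor+Bakr, Slot 4→Mendoza, Slot 5→Mendoza, Slot 6→Santos, Slot 7→Bakr+Santos, Slot 8→Santos.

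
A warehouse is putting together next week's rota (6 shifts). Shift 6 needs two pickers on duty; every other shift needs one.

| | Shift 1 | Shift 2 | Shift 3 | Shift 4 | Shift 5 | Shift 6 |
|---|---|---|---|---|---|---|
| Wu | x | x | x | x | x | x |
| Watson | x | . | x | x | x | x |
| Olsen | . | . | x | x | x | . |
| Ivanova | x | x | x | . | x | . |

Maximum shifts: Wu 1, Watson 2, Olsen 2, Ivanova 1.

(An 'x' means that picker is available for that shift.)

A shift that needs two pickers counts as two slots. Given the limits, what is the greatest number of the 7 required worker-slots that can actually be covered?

6

Total capacity across all pickers is 1+2+2+1 = 6, and 7 slots are needed, so at most 6 can be filled.
An assignment achieving 6: Shift 1→Watson, Shift 2→Wu, Shift 3→Olsen, Shift 4→Olsen, Shift 5→Ivanova, Shift 6→Watson.
Loads: Wu 1/1, Watson 2/2, Olsen 2/2, Ivanova 1/1.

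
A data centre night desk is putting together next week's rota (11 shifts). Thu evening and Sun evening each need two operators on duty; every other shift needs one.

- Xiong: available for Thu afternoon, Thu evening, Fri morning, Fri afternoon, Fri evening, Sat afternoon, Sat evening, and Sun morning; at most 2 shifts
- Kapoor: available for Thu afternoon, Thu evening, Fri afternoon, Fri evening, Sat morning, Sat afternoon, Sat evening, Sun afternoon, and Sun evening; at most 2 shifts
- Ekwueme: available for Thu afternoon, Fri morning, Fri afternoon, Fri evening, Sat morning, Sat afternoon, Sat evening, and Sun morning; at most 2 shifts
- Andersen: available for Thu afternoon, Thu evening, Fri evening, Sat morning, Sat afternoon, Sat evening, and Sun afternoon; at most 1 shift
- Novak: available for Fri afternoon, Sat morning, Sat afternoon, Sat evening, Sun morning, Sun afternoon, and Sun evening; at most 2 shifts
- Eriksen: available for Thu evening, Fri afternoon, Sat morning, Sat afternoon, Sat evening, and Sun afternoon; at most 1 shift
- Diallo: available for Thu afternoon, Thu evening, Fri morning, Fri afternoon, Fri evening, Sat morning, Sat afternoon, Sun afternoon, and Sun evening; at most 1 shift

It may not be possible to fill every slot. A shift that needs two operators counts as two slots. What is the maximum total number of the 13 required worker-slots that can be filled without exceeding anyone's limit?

11

Total capacity across all operators is 2+2+2+1+2+1+1 = 11, and 13 slots are needed, so at most 11 can be filled.
An assignment achieving 11: Thu afternoon→Kapoor, Thu evening→Andersen+Eriksen, Fri morning→Xiong, Fri afternoon→Ekwueme, Fri evening→Ekwueme, Sat morning→Diallo, Sun morning→Xiong, Sun afternoon→Novak, Sun evening→Kapoor+Novak.
Loads: Xiong 2/2, Kapoor 2/2, Ekwueme 2/2, Andersen 1/1, Novak 2/2, Eriksen 1/1, Diallo 1/1.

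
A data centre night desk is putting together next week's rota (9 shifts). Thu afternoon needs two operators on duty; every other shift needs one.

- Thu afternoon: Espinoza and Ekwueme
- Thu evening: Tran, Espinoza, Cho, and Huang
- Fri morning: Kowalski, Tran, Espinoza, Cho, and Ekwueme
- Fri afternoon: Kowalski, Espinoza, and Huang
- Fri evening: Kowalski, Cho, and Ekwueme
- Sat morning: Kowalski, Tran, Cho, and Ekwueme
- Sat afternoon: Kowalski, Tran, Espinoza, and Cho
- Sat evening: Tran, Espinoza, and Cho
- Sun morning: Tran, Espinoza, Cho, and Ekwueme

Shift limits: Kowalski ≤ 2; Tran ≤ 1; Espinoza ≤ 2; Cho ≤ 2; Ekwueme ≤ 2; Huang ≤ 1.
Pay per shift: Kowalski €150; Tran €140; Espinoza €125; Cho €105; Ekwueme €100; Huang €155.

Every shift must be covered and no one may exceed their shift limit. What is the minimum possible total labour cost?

€1255

Thu afternoon can only be covered by Espinoza and Ekwueme, so that assignment is forced.
Picking the cheapest available operator for each shift independently would cost €1065, but that ignores the shift limits.
An optimal schedule: Thu afternoon→Espinoza+Ekwueme, Thu evening→Huang, Fri morning→Ekwueme, Fri afternoon→Kowalski, Fri evening→Kowalski, Sat morning→Cho, Sat afternoon→Espinoza, Sat evening→Tran, Sun morning→Cho.
Total: 125 + 100 + 155 + 100 + 150 + 150 + 105 + 125 + 140 + 105 = €1255.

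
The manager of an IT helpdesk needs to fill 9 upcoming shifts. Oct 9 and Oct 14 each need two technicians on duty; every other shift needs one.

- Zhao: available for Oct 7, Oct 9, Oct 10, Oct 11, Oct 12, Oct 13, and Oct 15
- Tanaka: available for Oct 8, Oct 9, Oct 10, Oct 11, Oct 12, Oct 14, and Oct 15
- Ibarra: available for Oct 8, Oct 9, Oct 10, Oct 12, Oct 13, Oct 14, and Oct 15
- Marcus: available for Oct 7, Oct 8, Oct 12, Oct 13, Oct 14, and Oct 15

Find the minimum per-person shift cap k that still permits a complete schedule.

With 4 technicians and 11 worker-slots to fill, someone must work at least ⌈11/4⌉ = 3 shifts, so k ≥ 3.
k = 3 works: Oct 7→Zhao, Oct 8→Tanaka, Oct 9→Zhao+Tanaka, Oct 10→Tanaka, Oct 11→Zhao, Oct 12→Ibarra, Oct 13→Ibarra, Oct 14→Ibarra+Marcus, Oct 15→Marcus.
Loads: Zhao 3, Tanaka 3, Ibarra 3, Marcus 2 — all ≤ 3.

3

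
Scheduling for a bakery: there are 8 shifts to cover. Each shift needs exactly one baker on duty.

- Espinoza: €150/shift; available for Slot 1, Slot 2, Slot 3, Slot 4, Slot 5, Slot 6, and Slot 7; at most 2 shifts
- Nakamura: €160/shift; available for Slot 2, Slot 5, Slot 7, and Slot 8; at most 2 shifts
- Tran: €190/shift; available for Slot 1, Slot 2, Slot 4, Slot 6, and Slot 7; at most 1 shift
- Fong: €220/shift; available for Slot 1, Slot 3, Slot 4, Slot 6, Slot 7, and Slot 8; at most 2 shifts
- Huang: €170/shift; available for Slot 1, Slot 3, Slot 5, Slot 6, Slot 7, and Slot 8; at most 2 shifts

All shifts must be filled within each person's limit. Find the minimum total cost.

€1370

Picking the cheapest available baker for each shift independently would cost €1210, but that ignores the shift limits.
An optimal schedule: Slot 1→Huang, Slot 2→Espinoza, Slot 3→Espinoza, Slot 4→Tran, Slot 5→Nakamura, Slot 6→Huang, Slot 7→Fong, Slot 8→Nakamura.
Total: 170 + 150 + 150 + 190 + 160 + 170 + 220 + 160 = €1370.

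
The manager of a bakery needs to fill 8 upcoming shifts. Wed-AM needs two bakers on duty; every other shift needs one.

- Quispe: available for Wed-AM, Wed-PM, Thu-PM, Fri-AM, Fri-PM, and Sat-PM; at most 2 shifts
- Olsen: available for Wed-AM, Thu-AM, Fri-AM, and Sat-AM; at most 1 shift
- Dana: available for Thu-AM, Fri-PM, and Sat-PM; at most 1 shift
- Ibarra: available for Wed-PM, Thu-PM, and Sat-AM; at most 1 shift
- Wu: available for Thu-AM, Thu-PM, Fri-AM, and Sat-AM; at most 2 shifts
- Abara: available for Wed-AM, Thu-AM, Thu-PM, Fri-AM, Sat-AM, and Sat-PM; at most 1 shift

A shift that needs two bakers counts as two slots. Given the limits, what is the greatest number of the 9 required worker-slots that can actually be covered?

8

Total capacity across all bakers is 2+1+1+1+2+1 = 8, and 9 slots are needed, so at most 8 can be filled.
An assignment achieving 8: Wed-AM→Olsen+Abara, Wed-PM→Quispe, Thu-AM→Wu, Thu-PM→Ibarra, Fri-AM→Wu, Fri-PM→Quispe, Sat-PM→Dana.
Loads: Quispe 2/2, Olsen 1/1, Dana 1/1, Ibarra 1/1, Wu 2/2, Abara 1/1.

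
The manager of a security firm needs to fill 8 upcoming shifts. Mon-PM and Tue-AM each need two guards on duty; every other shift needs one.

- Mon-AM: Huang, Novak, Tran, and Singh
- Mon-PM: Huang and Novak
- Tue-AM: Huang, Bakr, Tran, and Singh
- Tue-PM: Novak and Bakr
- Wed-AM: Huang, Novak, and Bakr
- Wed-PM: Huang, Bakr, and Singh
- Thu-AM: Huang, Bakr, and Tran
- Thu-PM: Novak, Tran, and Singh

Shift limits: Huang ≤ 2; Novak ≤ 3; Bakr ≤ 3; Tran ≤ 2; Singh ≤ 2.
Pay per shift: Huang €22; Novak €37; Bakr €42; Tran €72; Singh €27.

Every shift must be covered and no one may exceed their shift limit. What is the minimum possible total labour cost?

Mon-PM can only be covered by Huang and Novak, so that assignment is forced.
Picking the cheapest available guard for each shift independently would cost €260, but that ignores the shift limits.
An optimal schedule: Mon-AM→Novak, Mon-PM→Huang+Novak, Tue-AM→Singh+Bakr, Tue-PM→Novak, Wed-AM→Huang, Wed-PM→Bakr, Thu-AM→Bakr, Thu-PM→Singh.
Total: 37 + 22 + 37 + 27 + 42 + 37 + 22 + 42 + 42 + 27 = €335.

€335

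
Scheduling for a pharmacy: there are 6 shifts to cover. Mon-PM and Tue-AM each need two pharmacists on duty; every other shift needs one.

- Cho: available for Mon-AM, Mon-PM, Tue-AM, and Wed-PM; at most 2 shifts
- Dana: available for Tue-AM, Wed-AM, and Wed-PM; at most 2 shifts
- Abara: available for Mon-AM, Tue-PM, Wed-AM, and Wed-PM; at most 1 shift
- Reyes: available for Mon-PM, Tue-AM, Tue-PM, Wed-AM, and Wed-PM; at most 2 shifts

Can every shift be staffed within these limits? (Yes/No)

No

Total capacity is 2+2+1+2 = 7 but 8 worker-slots are needed — infeasible.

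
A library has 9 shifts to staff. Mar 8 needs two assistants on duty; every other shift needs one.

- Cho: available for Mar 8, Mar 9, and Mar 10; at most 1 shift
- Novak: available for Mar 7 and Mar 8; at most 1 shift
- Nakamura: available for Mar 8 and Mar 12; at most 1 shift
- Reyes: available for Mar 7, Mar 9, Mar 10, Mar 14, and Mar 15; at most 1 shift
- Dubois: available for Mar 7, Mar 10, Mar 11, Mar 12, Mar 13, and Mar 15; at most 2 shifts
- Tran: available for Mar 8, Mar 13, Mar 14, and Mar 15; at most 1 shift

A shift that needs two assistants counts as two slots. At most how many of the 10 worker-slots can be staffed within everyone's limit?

Total capacity across all assistants is 1+1+1+1+2+1 = 7, and 10 slots are needed, so at most 7 can be filled.
An assignment achieving 7: Mar 7→Novak, Mar 9→Cho, Mar 11→Dubois, Mar 12→Nakamura, Mar 13→Dubois, Mar 14→Reyes, Mar 15→Tran.
Loads: Cho 1/1, Novak 1/1, Nakamura 1/1, Reyes 1/1, Dubois 2/2, Tran 1/1.

7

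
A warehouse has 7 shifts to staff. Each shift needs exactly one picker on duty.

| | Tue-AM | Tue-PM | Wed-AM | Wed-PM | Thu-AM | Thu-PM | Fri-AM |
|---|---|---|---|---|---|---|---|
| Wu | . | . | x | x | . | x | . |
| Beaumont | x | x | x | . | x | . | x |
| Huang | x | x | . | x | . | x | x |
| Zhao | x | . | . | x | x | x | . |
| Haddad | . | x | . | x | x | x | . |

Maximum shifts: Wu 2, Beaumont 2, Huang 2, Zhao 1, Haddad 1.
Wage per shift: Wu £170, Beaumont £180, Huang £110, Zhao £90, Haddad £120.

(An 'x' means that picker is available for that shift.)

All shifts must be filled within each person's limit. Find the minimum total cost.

Picking the cheapest available picker for each shift independently would cost £750, but that ignores the shift limits.
An optimal schedule: Tue-AM→Zhao, Tue-PM→Huang, Wed-AM→Wu, Wed-PM→Haddad, Thu-AM→Beaumont, Thu-PM→Wu, Fri-AM→Huang.
Total: 90 + 110 + 170 + 120 + 180 + 170 + 110 = £950.

£950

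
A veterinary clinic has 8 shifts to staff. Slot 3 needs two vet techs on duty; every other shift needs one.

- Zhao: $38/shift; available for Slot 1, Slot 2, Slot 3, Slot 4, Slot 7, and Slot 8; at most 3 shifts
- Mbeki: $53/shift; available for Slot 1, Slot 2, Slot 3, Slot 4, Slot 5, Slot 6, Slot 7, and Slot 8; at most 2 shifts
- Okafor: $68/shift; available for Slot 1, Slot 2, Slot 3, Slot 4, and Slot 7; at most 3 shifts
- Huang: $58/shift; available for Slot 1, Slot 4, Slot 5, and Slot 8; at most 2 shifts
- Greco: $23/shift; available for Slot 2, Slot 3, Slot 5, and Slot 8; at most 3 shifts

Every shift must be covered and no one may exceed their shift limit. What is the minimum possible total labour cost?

Slot 6 can only be covered by Mbeki, so that assignment is forced.
Picking the cheapest available vet tech for each shift independently would cost $297, but that ignores the shift limits.
An optimal schedule: Slot 1→Zhao, Slot 2→Greco, Slot 3→Greco+Mbeki, Slot 4→Zhao, Slot 5→Greco, Slot 6→Mbeki, Slot 7→Zhao, Slot 8→Huang.
Total: 38 + 23 + 23 + 53 + 38 + 23 + 53 + 38 + 58 = $347.

$347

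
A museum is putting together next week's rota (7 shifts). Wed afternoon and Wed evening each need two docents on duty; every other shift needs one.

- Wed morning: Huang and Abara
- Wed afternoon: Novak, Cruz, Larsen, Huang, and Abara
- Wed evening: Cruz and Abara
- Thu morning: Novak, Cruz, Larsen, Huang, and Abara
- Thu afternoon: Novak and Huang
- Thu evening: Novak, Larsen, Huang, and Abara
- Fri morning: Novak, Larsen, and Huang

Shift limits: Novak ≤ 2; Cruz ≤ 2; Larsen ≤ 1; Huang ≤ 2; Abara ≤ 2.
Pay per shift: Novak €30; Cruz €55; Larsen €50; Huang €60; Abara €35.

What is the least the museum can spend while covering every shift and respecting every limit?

€410

Wed evening can only be covered by Cruz and Abara, so that assignment is forced.
Picking the cheapest available docent for each shift independently would cost €310, but that ignores the shift limits.
An optimal schedule: Wed morning→Huang, Wed afternoon→Huang+Abara, Wed evening→Cruz+Abara, Thu morning→Cruz, Thu afternoon→Novak, Thu evening→Larsen, Fri morning→Novak.
Total: 60 + 60 + 35 + 55 + 35 + 55 + 30 + 50 + 30 = €410.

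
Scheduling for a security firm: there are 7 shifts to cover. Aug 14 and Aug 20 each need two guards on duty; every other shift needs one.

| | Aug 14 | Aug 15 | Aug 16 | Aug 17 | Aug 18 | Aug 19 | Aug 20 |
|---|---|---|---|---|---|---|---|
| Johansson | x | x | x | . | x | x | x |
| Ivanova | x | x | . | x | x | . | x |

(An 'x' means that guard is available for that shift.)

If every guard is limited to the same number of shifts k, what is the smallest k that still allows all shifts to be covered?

With 2 guards and 9 worker-slots to fill, someone must work at least ⌈9/2⌉ = 5 shifts, so k ≥ 5.
k = 5 works: Aug 14→Johansson+Ivanova, Aug 15→Johansson, Aug 16→Johansson, Aug 17→Ivanova, Aug 18→Ivanova, Aug 19→Johansson, Aug 20→Johansson+Ivanova.
Loads: Johansson 5, Ivanova 4 — all ≤ 5.

5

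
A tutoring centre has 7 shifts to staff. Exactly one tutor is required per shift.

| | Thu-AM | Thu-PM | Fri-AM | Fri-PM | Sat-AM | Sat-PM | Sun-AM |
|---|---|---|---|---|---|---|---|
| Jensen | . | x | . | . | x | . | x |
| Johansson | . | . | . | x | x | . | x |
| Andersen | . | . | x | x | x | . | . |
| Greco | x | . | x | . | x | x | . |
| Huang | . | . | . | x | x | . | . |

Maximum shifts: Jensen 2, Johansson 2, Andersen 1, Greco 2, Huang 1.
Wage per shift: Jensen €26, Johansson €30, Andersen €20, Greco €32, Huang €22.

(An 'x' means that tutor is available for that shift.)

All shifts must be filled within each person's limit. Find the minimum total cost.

€188

Thu-AM can only be covered by Greco, so that assignment is forced.
Thu-PM can only be covered by Jensen, so that assignment is forced.
Sat-PM can only be covered by Greco, so that assignment is forced.
Picking the cheapest available tutor for each shift independently would cost €176, but that ignores the shift limits.
An optimal schedule: Thu-AM→Greco, Thu-PM→Jensen, Fri-AM→Andersen, Fri-PM→Huang, Sat-AM→Johansson, Sat-PM→Greco, Sun-AM→Jensen.
Total: 32 + 26 + 20 + 22 + 30 + 32 + 26 = €188.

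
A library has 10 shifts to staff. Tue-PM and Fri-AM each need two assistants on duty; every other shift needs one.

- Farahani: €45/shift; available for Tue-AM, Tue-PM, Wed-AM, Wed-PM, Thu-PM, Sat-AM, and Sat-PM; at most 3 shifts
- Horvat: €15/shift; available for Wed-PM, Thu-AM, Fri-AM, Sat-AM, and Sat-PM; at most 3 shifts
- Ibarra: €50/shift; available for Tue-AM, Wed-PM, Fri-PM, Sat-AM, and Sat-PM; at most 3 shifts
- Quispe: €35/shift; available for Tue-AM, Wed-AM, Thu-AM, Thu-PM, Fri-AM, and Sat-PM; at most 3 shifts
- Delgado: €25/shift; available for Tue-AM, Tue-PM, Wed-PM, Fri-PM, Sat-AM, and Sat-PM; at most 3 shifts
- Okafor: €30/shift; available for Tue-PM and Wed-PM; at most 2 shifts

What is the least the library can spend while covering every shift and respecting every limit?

Fri-AM can only be covered by Horvat and Quispe, so that assignment is forced.
Picking the cheapest available assistant for each shift independently would cost €285, but that ignores the shift limits.
An optimal schedule: Tue-AM→Delgado, Tue-PM→Delgado+Okafor, Wed-AM→Quispe, Wed-PM→Okafor, Thu-AM→Horvat, Thu-PM→Quispe, Fri-AM→Horvat+Quispe, Fri-PM→Delgado, Sat-AM→Horvat, Sat-PM→Farahani.
Total: 25 + 25 + 30 + 35 + 30 + 15 + 35 + 15 + 35 + 25 + 15 + 45 = €330.

€330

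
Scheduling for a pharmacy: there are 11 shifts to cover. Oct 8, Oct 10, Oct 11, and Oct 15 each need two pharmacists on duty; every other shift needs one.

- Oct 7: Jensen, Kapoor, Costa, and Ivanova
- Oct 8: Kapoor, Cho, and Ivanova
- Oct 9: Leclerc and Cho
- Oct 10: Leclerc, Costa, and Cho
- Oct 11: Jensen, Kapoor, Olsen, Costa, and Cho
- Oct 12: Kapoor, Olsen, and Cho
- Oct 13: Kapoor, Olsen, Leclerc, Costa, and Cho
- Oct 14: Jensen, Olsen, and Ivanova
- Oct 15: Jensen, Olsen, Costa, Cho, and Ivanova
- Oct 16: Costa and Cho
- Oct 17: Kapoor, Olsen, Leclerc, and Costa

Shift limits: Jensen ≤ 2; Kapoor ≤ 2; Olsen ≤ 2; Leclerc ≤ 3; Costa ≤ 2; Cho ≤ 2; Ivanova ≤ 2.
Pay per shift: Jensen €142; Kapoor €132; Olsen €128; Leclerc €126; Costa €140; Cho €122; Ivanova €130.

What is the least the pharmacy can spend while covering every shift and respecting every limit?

Picking the cheapest available pharmacist for each shift independently would cost €1872, but that ignores the shift limits.
An optimal schedule: Oct 7→Ivanova, Oct 8→Kapoor+Cho, Oct 9→Leclerc, Oct 10→Leclerc+Costa, Oct 11→Jensen+Olsen, Oct 12→Kapoor, Oct 13→Leclerc, Oct 14→Jensen, Oct 15→Cho+Ivanova, Oct 16→Costa, Oct 17→Olsen.
Total: 130 + 132 + 122 + 126 + 126 + 140 + 142 + 128 + 132 + 126 + 142 + 122 + 130 + 140 + 128 = €1966.

€1966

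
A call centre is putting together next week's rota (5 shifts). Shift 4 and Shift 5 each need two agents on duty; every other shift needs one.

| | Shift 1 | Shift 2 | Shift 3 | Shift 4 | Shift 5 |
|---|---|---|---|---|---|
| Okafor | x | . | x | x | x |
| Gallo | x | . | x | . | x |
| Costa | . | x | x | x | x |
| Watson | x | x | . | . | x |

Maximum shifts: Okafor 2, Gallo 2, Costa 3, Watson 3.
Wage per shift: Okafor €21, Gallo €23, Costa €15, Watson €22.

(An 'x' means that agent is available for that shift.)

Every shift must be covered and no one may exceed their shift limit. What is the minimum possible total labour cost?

€131

Shift 4 can only be covered by Okafor and Costa, so that assignment is forced.
Picking the cheapest available agent for each shift independently would cost €123, but that ignores the shift limits.
An optimal schedule: Shift 1→Watson, Shift 2→Costa, Shift 3→Costa, Shift 4→Costa+Okafor, Shift 5→Okafor+Watson.
Total: 22 + 15 + 15 + 15 + 21 + 21 + 22 = €131.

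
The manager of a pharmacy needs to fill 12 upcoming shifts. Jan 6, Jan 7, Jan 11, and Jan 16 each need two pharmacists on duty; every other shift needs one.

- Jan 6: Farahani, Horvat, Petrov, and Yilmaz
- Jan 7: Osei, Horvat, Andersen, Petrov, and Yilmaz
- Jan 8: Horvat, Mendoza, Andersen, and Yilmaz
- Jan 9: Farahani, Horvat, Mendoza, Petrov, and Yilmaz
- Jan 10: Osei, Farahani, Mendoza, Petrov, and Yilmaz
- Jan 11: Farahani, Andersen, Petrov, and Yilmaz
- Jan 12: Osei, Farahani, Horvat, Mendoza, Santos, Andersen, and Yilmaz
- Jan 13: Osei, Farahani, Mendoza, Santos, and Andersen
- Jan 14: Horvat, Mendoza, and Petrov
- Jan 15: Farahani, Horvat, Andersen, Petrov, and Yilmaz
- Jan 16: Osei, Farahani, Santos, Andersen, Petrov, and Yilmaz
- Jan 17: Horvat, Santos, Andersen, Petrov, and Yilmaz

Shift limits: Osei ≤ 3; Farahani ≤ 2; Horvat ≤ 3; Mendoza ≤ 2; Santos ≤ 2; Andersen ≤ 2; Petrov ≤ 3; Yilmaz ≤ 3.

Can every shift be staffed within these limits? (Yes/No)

One valid schedule: Jan 6→Petrov+Yilmaz, Jan 7→Andersen+Petrov, Jan 8→Horvat, Jan 9→Farahani, Jan 10→Osei, Jan 11→Andersen+Petrov, Jan 12→Osei, Jan 13→Osei, Jan 14→Horvat, Jan 15→Farahani, Jan 16→Santos+Yilmaz, Jan 17→Horvat.
Loads: Osei 3/3, Farahani 2/2, Horvat 3/3, Mendoza 0/2, Santos 1/2, Andersen 2/2, Petrov 3/3, Yilmaz 2/3 — all within limits.

Yes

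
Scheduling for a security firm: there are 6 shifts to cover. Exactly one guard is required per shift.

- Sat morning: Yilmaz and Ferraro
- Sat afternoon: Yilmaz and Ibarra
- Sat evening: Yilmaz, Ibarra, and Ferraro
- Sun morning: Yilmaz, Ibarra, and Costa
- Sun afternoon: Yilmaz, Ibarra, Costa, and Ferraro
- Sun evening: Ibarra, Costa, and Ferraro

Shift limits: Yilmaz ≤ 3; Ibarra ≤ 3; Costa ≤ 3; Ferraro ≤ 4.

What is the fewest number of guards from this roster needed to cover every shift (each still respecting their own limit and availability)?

2

6 slots to fill and no one can take more than 4, so at least ⌈6/4⌉ = 2 guards are needed.
Yilmaz and Ibarra alone can cover everything: Sat morning→Yilmaz, Sat afternoon→Yilmaz, Sat evening→Yilmaz, Sun morning→Ibarra, Sun afternoon→Ibarra, Sun evening→Ibarra.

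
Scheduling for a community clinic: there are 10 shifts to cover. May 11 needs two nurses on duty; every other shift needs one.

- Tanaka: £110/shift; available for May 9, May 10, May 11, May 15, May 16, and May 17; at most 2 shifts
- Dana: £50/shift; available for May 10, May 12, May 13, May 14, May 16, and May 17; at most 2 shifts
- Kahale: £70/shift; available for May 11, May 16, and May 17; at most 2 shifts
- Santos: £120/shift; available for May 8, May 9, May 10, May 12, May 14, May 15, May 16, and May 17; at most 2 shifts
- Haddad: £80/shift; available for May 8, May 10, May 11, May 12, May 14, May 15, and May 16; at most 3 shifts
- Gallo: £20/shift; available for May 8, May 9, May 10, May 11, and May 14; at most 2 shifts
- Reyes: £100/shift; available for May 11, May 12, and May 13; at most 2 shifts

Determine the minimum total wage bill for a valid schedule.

£720

Picking the cheapest available nurse for each shift independently would cost £450, but that ignores the shift limits.
An optimal schedule: May 8→Gallo, May 9→Gallo, May 10→Haddad, May 11→Haddad+Reyes, May 12→Reyes, May 13→Dana, May 14→Dana, May 15→Haddad, May 16→Kahale, May 17→Kahale.
Total: 20 + 20 + 80 + 80 + 100 + 100 + 50 + 50 + 80 + 70 + 70 = £720.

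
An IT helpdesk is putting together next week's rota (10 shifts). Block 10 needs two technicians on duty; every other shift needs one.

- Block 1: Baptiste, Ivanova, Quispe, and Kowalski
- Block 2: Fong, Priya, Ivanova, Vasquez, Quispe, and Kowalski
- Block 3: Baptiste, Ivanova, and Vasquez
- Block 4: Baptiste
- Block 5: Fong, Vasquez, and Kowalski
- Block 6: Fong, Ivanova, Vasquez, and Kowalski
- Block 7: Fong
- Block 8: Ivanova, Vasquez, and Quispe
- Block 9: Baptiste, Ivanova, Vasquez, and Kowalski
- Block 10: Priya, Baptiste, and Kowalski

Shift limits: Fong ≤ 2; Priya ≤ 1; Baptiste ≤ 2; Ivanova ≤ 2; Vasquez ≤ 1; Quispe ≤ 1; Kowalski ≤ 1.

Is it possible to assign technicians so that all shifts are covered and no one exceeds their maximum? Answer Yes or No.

Total capacity is 2+1+2+2+1+1+1 = 10 but 11 worker-slots are needed — infeasible.

No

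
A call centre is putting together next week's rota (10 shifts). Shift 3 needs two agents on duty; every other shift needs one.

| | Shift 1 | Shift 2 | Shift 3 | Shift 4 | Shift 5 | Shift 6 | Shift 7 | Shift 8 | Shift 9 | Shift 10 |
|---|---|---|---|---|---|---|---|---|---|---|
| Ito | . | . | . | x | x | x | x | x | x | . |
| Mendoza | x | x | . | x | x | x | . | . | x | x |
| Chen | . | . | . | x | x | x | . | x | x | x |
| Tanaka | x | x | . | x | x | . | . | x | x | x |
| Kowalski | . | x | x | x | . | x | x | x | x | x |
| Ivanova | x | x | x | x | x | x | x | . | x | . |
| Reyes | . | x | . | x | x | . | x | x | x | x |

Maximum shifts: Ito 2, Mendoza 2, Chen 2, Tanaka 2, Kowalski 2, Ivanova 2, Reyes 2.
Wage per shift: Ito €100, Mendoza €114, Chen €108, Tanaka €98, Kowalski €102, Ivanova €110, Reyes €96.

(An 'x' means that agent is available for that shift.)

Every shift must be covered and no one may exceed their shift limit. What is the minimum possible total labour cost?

Shift 3 can only be covered by Kowalski and Ivanova, so that assignment is forced.
Picking the cheapest available agent for each shift independently would cost €1082, but that ignores the shift limits.
An optimal schedule: Shift 1→Tanaka, Shift 2→Reyes, Shift 3→Kowalski+Ivanova, Shift 4→Chen, Shift 5→Ito, Shift 6→Ito, Shift 7→Reyes, Shift 8→Tanaka, Shift 9→Chen, Shift 10→Kowalski.
Total: 98 + 96 + 102 + 110 + 108 + 100 + 100 + 96 + 98 + 108 + 102 = €1118.

€1118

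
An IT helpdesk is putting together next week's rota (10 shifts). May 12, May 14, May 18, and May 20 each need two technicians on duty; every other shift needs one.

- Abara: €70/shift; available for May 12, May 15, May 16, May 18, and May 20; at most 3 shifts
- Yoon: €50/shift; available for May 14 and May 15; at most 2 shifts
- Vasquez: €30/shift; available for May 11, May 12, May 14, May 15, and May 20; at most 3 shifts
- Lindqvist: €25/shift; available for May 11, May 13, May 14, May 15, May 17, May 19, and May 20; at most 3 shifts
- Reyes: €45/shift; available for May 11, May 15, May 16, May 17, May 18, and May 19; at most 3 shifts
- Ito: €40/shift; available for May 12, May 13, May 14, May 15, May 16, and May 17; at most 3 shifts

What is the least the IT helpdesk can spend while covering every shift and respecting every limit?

May 18 can only be covered by Abara and Reyes, so that assignment is forced.
Picking the cheapest available technician for each shift independently would cost €460, but that ignores the shift limits.
An optimal schedule: May 11→Vasquez, May 12→Vasquez+Ito, May 13→Lindqvist, May 14→Ito+Yoon, May 15→Reyes, May 16→Ito, May 17→Reyes, May 18→Reyes+Abara, May 19→Lindqvist, May 20→Lindqvist+Vasquez.
Total: 30 + 30 + 40 + 25 + 40 + 50 + 45 + 40 + 45 + 45 + 70 + 25 + 25 + 30 = €540.

€540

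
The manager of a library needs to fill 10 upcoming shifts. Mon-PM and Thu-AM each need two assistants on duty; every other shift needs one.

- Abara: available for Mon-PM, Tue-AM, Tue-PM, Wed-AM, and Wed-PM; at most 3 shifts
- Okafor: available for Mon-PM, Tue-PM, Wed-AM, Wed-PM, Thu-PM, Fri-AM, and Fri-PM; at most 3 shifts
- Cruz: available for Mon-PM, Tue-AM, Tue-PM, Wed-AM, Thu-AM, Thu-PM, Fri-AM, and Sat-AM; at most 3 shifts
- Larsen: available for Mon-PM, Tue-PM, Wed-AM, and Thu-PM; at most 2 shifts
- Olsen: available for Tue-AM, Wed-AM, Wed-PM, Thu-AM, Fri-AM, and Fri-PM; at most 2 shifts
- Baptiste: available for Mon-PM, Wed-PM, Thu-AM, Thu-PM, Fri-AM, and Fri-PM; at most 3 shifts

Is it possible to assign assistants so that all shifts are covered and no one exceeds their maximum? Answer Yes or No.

Yes

Sat-AM can only be covered by Cruz, so that assignment is forced.
One valid schedule: Mon-PM→Larsen+Baptiste, Tue-AM→Abara, Tue-PM→Abara, Wed-AM→Cruz, Wed-PM→Abara, Thu-AM→Cruz+Olsen, Thu-PM→Okafor, Fri-AM→Okafor, Fri-PM→Okafor, Sat-AM→Cruz.
Loads: Abara 3/3, Okafor 3/3, Cruz 3/3, Larsen 1/2, Olsen 1/2, Baptiste 1/3 — all within limits.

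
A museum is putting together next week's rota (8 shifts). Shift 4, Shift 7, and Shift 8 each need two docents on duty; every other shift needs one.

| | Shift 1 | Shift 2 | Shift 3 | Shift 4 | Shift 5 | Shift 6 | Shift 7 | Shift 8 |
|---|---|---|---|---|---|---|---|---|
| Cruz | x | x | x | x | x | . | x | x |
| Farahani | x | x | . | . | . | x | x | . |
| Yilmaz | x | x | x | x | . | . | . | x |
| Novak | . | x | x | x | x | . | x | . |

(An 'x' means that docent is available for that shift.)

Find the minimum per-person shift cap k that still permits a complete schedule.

With 4 docents and 11 worker-slots to fill, someone must work at least ⌈11/4⌉ = 3 shifts, so k ≥ 3.
k = 3 works: Shift 1→Cruz, Shift 2→Farahani, Shift 3→Yilmaz, Shift 4→Yilmaz+Novak, Shift 5→Cruz, Shift 6→Farahani, Shift 7→Farahani+Novak, Shift 8→Cruz+Yilmaz.
Loads: Cruz 3, Farahani 3, Yilmaz 3, Novak 2 — all ≤ 3.

3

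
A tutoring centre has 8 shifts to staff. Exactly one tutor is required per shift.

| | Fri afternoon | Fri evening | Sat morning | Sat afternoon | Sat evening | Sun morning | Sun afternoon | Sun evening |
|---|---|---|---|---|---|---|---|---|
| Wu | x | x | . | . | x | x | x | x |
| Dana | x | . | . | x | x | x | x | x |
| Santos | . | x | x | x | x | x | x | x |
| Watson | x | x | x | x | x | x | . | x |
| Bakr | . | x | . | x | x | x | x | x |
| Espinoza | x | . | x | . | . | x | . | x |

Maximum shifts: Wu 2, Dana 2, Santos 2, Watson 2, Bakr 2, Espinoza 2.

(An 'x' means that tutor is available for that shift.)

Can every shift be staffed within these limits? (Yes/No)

Yes

One valid schedule: Fri afternoon→Wu, Fri evening→Wu, Sat morning→Santos, Sat afternoon→Dana, Sat evening→Santos, Sun morning→Watson, Sun afternoon→Dana, Sun evening→Watson.
Loads: Wu 2/2, Dana 2/2, Santos 2/2, Watson 2/2, Bakr 0/2, Espinoza 0/2 — all within limits.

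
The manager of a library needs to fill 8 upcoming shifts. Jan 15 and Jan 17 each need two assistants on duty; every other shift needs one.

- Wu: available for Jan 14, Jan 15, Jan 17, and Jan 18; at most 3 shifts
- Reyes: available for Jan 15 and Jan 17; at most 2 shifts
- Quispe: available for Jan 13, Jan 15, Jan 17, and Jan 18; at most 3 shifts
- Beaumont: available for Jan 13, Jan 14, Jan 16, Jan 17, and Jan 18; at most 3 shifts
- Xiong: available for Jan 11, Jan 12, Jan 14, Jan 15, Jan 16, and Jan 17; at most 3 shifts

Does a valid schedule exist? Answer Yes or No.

Yes

Jan 11 can only be covered by Xiong, so that assignment is forced.
Jan 12 can only be covered by Xiong, so that assignment is forced.
One valid schedule: Jan 11→Xiong, Jan 12→Xiong, Jan 13→Quispe, Jan 14→Wu, Jan 15→Wu+Reyes, Jan 16→Beaumont, Jan 17→Reyes+Quispe, Jan 18→Wu.
Loads: Wu 3/3, Reyes 2/2, Quispe 2/3, Beaumont 1/3, Xiong 2/3 — all within limits.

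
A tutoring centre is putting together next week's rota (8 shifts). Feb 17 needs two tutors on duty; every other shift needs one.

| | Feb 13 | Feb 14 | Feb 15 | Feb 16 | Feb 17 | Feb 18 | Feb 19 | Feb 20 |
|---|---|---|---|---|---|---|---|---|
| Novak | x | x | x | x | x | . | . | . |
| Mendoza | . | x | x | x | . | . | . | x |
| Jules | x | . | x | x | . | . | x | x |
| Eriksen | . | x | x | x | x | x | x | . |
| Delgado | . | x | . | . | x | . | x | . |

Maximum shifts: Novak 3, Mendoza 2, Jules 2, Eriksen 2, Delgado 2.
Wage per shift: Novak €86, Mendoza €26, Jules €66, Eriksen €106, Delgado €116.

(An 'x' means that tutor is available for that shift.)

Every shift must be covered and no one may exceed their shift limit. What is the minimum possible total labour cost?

Feb 18 can only be covered by Eriksen, so that assignment is forced.
Picking the cheapest available tutor for each shift independently would cost €534, but that ignores the shift limits.
An optimal schedule: Feb 13→Novak, Feb 14→Novak, Feb 15→Mendoza, Feb 16→Jules, Feb 17→Novak+Eriksen, Feb 18→Eriksen, Feb 19→Jules, Feb 20→Mendoza.
Total: 86 + 86 + 26 + 66 + 86 + 106 + 106 + 66 + 26 = €654.

€654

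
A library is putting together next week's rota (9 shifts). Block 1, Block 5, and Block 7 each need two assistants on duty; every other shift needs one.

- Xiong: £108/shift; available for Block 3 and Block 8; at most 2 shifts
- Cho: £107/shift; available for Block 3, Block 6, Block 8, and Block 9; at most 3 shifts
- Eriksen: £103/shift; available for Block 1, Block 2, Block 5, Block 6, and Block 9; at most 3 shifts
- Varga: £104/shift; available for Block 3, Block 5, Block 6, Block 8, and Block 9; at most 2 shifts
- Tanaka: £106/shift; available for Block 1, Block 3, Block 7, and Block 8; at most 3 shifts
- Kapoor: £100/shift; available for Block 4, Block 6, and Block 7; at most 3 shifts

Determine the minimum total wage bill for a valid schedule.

£1242

Block 1 can only be covered by Eriksen and Tanaka, so that assignment is forced.
Block 2 can only be covered by Eriksen, so that assignment is forced.
Block 4 can only be covered by Kapoor, so that assignment is forced.
Picking the cheapest available assistant for each shift independently would cost £1236, but that ignores the shift limits.
An optimal schedule: Block 1→Eriksen+Tanaka, Block 2→Eriksen, Block 3→Tanaka, Block 4→Kapoor, Block 5→Eriksen+Varga, Block 6→Kapoor, Block 7→Kapoor+Tanaka, Block 8→Cho, Block 9→Varga.
Total: 103 + 106 + 103 + 106 + 100 + 103 + 104 + 100 + 100 + 106 + 107 + 104 = £1242.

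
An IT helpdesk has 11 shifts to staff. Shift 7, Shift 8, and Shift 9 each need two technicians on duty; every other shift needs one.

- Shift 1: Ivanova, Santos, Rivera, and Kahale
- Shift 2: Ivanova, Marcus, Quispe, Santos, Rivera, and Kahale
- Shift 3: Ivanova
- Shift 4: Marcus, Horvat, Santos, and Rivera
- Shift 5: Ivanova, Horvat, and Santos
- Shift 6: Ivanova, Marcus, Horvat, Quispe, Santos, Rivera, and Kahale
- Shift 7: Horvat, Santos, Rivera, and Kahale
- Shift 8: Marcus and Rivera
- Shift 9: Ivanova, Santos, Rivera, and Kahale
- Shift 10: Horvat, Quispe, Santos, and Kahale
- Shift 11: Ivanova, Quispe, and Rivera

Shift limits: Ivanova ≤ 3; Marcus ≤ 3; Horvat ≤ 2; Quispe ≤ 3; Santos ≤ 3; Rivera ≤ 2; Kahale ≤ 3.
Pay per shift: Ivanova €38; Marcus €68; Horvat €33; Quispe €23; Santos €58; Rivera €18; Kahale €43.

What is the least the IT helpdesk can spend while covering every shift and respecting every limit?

€482

Shift 3 can only be covered by Ivanova, so that assignment is forced.
Shift 8 can only be covered by Marcus and Rivera, so that assignment is forced.
Picking the cheapest available technician for each shift independently would cost €377, but that ignores the shift limits.
An optimal schedule: Shift 1→Ivanova, Shift 2→Quispe, Shift 3→Ivanova, Shift 4→Rivera, Shift 5→Horvat, Shift 6→Kahale, Shift 7→Horvat+Kahale, Shift 8→Rivera+Marcus, Shift 9→Ivanova+Kahale, Shift 10→Quispe, Shift 11→Quispe.
Total: 38 + 23 + 38 + 18 + 33 + 43 + 33 + 43 + 18 + 68 + 38 + 43 + 23 + 23 = €482.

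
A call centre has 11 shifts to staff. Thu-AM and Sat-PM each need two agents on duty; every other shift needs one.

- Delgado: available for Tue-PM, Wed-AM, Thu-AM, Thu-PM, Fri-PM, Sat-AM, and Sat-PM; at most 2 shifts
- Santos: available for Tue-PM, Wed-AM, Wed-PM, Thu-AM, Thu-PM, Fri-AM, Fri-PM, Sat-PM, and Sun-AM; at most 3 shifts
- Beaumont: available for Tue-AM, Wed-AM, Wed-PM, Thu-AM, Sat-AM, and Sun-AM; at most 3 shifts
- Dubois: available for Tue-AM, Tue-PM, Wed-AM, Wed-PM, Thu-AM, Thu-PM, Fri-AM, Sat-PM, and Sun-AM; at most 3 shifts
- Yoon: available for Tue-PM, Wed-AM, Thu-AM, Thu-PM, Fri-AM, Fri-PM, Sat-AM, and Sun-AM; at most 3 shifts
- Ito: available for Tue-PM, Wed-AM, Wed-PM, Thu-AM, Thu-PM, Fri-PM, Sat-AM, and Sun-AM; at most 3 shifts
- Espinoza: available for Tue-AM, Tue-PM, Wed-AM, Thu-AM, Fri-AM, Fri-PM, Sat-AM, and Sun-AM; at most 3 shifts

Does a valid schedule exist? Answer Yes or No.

Yes

One valid schedule: Tue-AM→Beaumont, Tue-PM→Dubois, Wed-AM→Dubois, Wed-PM→Santos, Thu-AM→Dubois+Yoon, Thu-PM→Delgado, Fri-AM→Santos, Fri-PM→Yoon, Sat-AM→Beaumont, Sat-PM→Delgado+Santos, Sun-AM→Beaumont.
Loads: Delgado 2/2, Santos 3/3, Beaumont 3/3, Dubois 3/3, Yoon 2/3, Ito 0/3, Espinoza 0/3 — all within limits.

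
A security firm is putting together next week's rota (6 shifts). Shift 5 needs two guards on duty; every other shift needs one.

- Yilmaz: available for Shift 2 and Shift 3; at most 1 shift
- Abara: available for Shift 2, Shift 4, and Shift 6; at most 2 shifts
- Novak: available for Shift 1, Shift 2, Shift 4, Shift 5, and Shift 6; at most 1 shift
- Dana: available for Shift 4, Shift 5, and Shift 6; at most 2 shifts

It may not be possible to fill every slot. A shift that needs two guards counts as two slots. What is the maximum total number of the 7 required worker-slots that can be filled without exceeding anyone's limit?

Total capacity across all guards is 1+2+1+2 = 6, and 7 slots are needed, so at most 6 can be filled.
An assignment achieving 6: Shift 1→Novak, Shift 2→Abara, Shift 3→Yilmaz, Shift 4→Abara, Shift 5→Dana, Shift 6→Dana.
Loads: Yilmaz 1/1, Abara 2/2, Novak 1/1, Dana 2/2.

6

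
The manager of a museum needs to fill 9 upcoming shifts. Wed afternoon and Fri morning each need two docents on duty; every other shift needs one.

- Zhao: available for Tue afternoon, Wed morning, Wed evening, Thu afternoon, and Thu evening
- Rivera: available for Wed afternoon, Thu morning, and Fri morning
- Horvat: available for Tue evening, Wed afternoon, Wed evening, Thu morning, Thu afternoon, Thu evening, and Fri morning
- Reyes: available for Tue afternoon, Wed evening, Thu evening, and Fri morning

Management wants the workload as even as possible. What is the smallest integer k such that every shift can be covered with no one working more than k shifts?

3

With 4 docents and 11 worker-slots to fill, someone must work at least ⌈11/4⌉ = 3 shifts, so k ≥ 3.
k = 3 works: Tue afternoon→Zhao, Tue evening→Horvat, Wed morning→Zhao, Wed afternoon→Rivera+Horvat, Wed evening→Horvat, Thu morning→Rivera, Thu afternoon→Zhao, Thu evening→Reyes, Fri morning→Rivera+Reyes.
Loads: Zhao 3, Rivera 3, Horvat 3, Reyes 2 — all ≤ 3.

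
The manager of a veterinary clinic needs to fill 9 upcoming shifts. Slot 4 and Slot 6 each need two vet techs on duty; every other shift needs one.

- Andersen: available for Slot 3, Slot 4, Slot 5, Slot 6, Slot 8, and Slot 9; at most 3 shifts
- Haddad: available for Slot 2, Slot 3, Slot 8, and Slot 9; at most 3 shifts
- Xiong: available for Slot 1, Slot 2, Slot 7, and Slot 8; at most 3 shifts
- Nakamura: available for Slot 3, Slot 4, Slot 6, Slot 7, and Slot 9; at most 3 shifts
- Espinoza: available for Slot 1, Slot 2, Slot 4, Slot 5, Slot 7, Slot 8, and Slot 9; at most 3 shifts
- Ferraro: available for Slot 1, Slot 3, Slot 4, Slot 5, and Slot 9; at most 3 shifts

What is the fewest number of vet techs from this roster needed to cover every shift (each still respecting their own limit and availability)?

11 slots to fill and no one can take more than 3, so at least ⌈11/3⌉ = 4 vet techs are needed.
Andersen, Haddad, Xiong, and Nakamura alone can cover everything: Slot 1→Xiong, Slot 2→Haddad, Slot 3→Haddad, Slot 4→Andersen+Nakamura, Slot 5→Andersen, Slot 6→Andersen+Nakamura, Slot 7→Xiong, Slot 8→Haddad, Slot 9→Nakamura.

4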